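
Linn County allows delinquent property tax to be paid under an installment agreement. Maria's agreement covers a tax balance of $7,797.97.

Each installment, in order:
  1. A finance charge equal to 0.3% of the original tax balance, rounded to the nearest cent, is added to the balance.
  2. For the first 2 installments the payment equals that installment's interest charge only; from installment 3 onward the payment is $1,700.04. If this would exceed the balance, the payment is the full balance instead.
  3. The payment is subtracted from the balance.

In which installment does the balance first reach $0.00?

Installment 1: $7,797.97 +$23.39 interest = $7,821.36; pay $23.39 → $7,797.97
Installment 2: $7,797.97 +$23.39 interest = $7,821.36; pay $23.39 → $7,797.97
Installment 3: $7,797.97 +$23.39 interest = $7,821.36; pay $1,700.04 → $6,121.32
Installment 4: $6,121.32 +$23.39 interest = $6,144.71; pay $1,700.04 → $4,444.67
Installment 5: $4,444.67 +$23.39 interest = $4,468.06; pay $1,700.04 → $2,768.02
Installment 6: $2,768.02 +$23.39 interest = $2,791.41; pay $1,700.04 → $1,091.37
Installment 7: $1,091.37 +$23.39 interest = $1,114.76; pay $1,114.76 → $0.00
Balance reaches $0.00 in installment 7.

7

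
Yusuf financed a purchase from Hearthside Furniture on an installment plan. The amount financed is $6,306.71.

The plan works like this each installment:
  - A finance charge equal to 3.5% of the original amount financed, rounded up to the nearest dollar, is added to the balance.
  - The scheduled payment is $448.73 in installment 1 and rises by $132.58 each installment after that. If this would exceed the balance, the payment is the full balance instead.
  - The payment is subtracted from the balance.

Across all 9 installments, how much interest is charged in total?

Installment 1: opening $6,306.71; interest $221.00 → $6,527.71; payment $448.73; balance $6,078.98
Installment 2: opening $6,078.98; interest $221.00 → $6,299.98; payment $581.31; balance $5,718.67
Installment 3: opening $5,718.67; interest $221.00 → $5,939.67; payment $713.89; balance $5,225.78
Installment 4: opening $5,225.78; interest $221.00 → $5,446.78; payment $846.47; balance $4,600.31
Installment 5: opening $4,600.31; interest $221.00 → $4,821.31; payment $979.05; balance $3,842.26
Installment 6: opening $3,842.26; interest $221.00 → $4,063.26; payment $1,111.63; balance $2,951.63
Installment 7: opening $2,951.63; interest $221.00 → $3,172.63; payment $1,244.21; balance $1,928.42
Installment 8: opening $1,928.42; interest $221.00 → $2,149.42; payment $1,376.79; balance $772.63
Installment 9: opening $772.63; interest $221.00 → $993.63; payment $993.63; balance $0.00
Total interest: $221.00 + $221.00 + $221.00 + $221.00 + $221.00 + $221.00 + $221.00 + $221.00 + $221.00 = $1,989.00

$1,989.00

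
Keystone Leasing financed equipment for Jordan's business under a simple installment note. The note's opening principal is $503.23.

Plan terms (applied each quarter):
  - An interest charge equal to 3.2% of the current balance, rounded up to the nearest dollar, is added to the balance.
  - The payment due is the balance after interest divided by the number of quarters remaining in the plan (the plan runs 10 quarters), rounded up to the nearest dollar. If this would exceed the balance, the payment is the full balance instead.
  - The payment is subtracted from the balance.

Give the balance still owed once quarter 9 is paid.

# | Opening | Interest | Payment | End bal
1 | $503.23 | $17.00 | $53.00 | $467.23
2 | $467.23 | $15.00 | $54.00 | $428.23
3 | $428.23 | $14.00 | $56.00 | $386.23
4 | $386.23 | $13.00 | $58.00 | $341.23
5 | $341.23 | $11.00 | $59.00 | $293.23
6 | $293.23 | $10.00 | $61.00 | $242.23
7 | $242.23 | $8.00 | $63.00 | $187.23
8 | $187.23 | $6.00 | $65.00 | $128.23
9 | $128.23 | $5.00 | $67.00 | $66.23

$66.23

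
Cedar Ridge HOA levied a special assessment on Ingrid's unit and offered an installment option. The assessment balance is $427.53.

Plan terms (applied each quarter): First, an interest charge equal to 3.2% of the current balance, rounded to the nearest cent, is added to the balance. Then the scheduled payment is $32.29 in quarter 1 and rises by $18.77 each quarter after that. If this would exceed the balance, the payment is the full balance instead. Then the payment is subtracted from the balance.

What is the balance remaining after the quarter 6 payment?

$12.71

Quarter 1: opening $427.53; interest $13.68 → $441.21; payment $32.29; balance $408.92
Quarter 2: opening $408.92; interest $13.09 → $422.01; payment $51.06; balance $370.95
Quarter 3: opening $370.95; interest $11.87 → $382.82; payment $69.83; balance $312.99
Quarter 4: opening $312.99; interest $10.02 → $323.01; payment $88.60; balance $234.41
Quarter 5: opening $234.41; interest $7.50 → $241.91; payment $107.37; balance $134.54
Quarter 6: opening $134.54; interest $4.31 → $138.85; payment $126.14; balance $12.71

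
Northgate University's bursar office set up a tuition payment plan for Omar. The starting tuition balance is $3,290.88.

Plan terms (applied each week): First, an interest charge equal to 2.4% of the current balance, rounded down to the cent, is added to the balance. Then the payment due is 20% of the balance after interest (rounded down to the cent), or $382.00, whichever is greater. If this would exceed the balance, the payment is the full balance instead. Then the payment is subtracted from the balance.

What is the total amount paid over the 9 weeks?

$3,622.20

Week 1: opening $3,290.88; interest $78.98 → $3,369.86; payment $673.97; balance $2,695.89
Week 2: opening $2,695.89; interest $64.70 → $2,760.59; payment $552.11; balance $2,208.48
Week 3: opening $2,208.48; interest $53.00 → $2,261.48; payment $452.29; balance $1,809.19
Week 4: opening $1,809.19; interest $43.42 → $1,852.61; payment $382.00; balance $1,470.61
Week 5: opening $1,470.61; interest $35.29 → $1,505.90; payment $382.00; balance $1,123.90
Week 6: opening $1,123.90; interest $26.97 → $1,150.87; payment $382.00; balance $768.87
Week 7: opening $768.87; interest $18.45 → $787.32; payment $382.00; balance $405.32
Week 8: opening $405.32; interest $9.72 → $415.04; payment $382.00; balance $33.04
Week 9: opening $33.04; interest $0.79 → $33.83; payment $33.83; balance $0.00
Total paid: $3,622.20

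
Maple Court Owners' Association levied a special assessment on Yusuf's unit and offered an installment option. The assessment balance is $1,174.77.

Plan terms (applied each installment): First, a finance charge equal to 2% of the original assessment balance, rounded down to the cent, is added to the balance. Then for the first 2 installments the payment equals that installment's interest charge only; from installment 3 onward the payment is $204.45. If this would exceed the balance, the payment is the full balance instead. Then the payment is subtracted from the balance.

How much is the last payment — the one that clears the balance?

Installment 1: $1,174.77 +$23.49 interest = $1,198.26; pay $23.49 → $1,174.77
Installment 2: $1,174.77 +$23.49 interest = $1,198.26; pay $23.49 → $1,174.77
Installment 3: $1,174.77 +$23.49 interest = $1,198.26; pay $204.45 → $993.81
Installment 4: $993.81 +$23.49 interest = $1,017.30; pay $204.45 → $812.85
Installment 5: $812.85 +$23.49 interest = $836.34; pay $204.45 → $631.89
Installment 6: $631.89 +$23.49 interest = $655.38; pay $204.45 → $450.93
Installment 7: $450.93 +$23.49 interest = $474.42; pay $204.45 → $269.97
Installment 8: $269.97 +$23.49 interest = $293.46; pay $204.45 → $89.01
Installment 9: $89.01 +$23.49 interest = $112.50; pay $112.50 → $0.00

$112.50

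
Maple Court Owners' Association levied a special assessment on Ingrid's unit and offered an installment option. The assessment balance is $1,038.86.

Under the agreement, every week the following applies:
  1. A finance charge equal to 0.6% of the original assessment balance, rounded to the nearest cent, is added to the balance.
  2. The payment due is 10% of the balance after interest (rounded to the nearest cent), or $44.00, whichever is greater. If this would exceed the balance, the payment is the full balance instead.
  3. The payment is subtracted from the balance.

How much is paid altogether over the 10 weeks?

$702.42

Week 1: opening $1,038.86; interest $6.23 → $1,045.09; payment $104.51; balance $940.58
Week 2: opening $940.58; interest $6.23 → $946.81; payment $94.68; balance $852.13
Week 3: opening $852.13; interest $6.23 → $858.36; payment $85.84; balance $772.52
Week 4: opening $772.52; interest $6.23 → $778.75; payment $77.88; balance $700.87
Week 5: opening $700.87; interest $6.23 → $707.10; payment $70.71; balance $636.39
Week 6: opening $636.39; interest $6.23 → $642.62; payment $64.26; balance $578.36
Week 7: opening $578.36; interest $6.23 → $584.59; payment $58.46; balance $526.13
Week 8: opening $526.13; interest $6.23 → $532.36; payment $53.24; balance $479.12
Week 9: opening $479.12; interest $6.23 → $485.35; payment $48.54; balance $436.81
Week 10: opening $436.81; interest $6.23 → $443.04; payment $44.30; balance $398.74
Total paid: $702.42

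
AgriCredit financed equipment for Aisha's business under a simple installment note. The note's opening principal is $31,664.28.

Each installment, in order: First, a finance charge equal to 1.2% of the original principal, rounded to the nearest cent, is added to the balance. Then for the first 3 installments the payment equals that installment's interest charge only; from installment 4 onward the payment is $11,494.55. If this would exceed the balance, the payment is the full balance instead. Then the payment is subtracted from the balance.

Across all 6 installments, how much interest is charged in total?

Installment 1: $31,664.28 +$379.97 interest = $32,044.25; pay $379.97 → $31,664.28
Installment 2: $31,664.28 +$379.97 interest = $32,044.25; pay $379.97 → $31,664.28
Installment 3: $31,664.28 +$379.97 interest = $32,044.25; pay $379.97 → $31,664.28
Installment 4: $31,664.28 +$379.97 interest = $32,044.25; pay $11,494.55 → $20,549.70
Installment 5: $20,549.70 +$379.97 interest = $20,929.67; pay $11,494.55 → $9,435.12
Installment 6: $9,435.12 +$379.97 interest = $9,815.09; pay $9,815.09 → $0.00
Total interest: $379.97 + $379.97 + $379.97 + $379.97 + $379.97 + $379.97 = $2,279.82

$2,279.82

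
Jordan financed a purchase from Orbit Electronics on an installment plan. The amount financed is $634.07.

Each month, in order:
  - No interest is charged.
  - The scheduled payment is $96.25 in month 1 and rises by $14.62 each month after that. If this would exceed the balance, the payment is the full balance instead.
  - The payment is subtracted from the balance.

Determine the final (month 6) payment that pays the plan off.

$6.62

Month 1: $634.07 − $96.25 → $537.82
Month 2: $537.82 − $110.87 → $426.95
Month 3: $426.95 − $125.49 → $301.46
Month 4: $301.46 − $140.11 → $161.35
Month 5: $161.35 − $154.73 → $6.62
Month 6: $6.62 − $6.62 → $0.00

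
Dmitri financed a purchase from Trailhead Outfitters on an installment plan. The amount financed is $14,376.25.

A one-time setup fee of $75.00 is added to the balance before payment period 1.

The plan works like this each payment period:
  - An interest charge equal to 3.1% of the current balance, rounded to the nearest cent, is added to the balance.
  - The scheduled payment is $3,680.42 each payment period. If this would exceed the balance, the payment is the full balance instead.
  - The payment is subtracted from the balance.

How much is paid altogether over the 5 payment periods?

Payment period 1: opening $14,451.25; interest $447.99 → $14,899.24; payment $3,680.42; balance $11,218.82
Payment period 2: opening $11,218.82; interest $347.78 → $11,566.60; payment $3,680.42; balance $7,886.18
Payment period 3: opening $7,886.18; interest $244.47 → $8,130.65; payment $3,680.42; balance $4,450.23
Payment period 4: opening $4,450.23; interest $137.96 → $4,588.19; payment $3,680.42; balance $907.77
Payment period 5: opening $907.77; interest $28.14 → $935.91; payment $935.91; balance $0.00
Total paid: $15,657.59

$15,657.59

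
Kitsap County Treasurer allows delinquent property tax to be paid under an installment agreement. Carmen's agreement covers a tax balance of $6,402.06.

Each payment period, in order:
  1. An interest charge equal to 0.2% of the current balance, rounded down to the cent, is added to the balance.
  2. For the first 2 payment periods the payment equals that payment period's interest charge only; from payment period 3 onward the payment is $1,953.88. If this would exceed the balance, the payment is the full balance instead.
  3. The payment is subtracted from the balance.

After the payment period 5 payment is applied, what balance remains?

Payment period 1: $6,402.06 +$12.80 interest = $6,414.86; pay $12.80 → $6,402.06
Payment period 2: $6,402.06 +$12.80 interest = $6,414.86; pay $12.80 → $6,402.06
Payment period 3: $6,402.06 +$12.80 interest = $6,414.86; pay $1,953.88 → $4,460.98
Payment period 4: $4,460.98 +$8.92 interest = $4,469.90; pay $1,953.88 → $2,516.02
Payment period 5: $2,516.02 +$5.03 interest = $2,521.05; pay $1,953.88 → $567.17

$567.17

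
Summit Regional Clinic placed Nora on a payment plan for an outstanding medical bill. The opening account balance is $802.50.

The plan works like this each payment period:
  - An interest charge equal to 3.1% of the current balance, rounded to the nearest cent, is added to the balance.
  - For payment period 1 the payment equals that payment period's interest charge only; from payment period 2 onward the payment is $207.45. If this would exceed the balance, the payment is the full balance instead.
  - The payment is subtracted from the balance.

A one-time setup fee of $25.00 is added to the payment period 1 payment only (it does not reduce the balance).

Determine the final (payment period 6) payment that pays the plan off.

Payment period 1: opening $802.50; interest $24.88 → $827.38; payment $24.88 (+ $25.00 fee); balance $802.50
Payment period 2: opening $802.50; interest $24.88 → $827.38; payment $207.45; balance $619.93
Payment period 3: opening $619.93; interest $19.22 → $639.15; payment $207.45; balance $431.70
Payment period 4: opening $431.70; interest $13.38 → $445.08; payment $207.45; balance $237.63
Payment period 5: opening $237.63; interest $7.37 → $245.00; payment $207.45; balance $37.55
Payment period 6: opening $37.55; interest $1.16 → $38.71; payment $38.71; balance $0.00

$38.71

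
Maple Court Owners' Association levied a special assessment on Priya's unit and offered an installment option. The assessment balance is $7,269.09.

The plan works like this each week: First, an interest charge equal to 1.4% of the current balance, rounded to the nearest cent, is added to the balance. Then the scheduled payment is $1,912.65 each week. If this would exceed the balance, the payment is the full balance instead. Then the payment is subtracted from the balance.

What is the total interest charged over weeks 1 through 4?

# | Opening | Interest | Payment | End bal
1 | $7,269.09 | $101.77 | $1,912.65 | $5,458.21
2 | $5,458.21 | $76.41 | $1,912.65 | $3,621.97
3 | $3,621.97 | $50.71 | $1,912.65 | $1,760.03
4 | $1,760.03 | $24.64 | $1,784.67 | $0.00
Total interest: $101.77 + $76.41 + $50.71 + $24.64 = $253.53

$253.53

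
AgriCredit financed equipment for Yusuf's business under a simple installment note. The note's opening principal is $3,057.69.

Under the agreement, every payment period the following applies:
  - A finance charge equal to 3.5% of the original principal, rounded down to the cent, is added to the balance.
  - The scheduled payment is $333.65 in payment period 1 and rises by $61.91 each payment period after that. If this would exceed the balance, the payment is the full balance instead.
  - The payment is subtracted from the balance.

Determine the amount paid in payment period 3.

$457.47

Payment period 1: $3,057.69 +$107.01 interest = $3,164.70; pay $333.65 → $2,831.05
Payment period 2: $2,831.05 +$107.01 interest = $2,938.06; pay $395.56 → $2,542.50
Payment period 3: $2,542.50 +$107.01 interest = $2,649.51; pay $457.47 → $2,192.04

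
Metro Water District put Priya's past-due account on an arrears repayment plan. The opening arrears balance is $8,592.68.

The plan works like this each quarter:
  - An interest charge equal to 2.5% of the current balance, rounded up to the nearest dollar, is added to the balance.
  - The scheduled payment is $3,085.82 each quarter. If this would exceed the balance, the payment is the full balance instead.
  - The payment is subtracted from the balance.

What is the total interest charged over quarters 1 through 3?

$429.00

Quarter 1: $8,592.68 +$215.00 interest = $8,807.68; pay $3,085.82 → $5,721.86
Quarter 2: $5,721.86 +$144.00 interest = $5,865.86; pay $3,085.82 → $2,780.04
Quarter 3: $2,780.04 +$70.00 interest = $2,850.04; pay $2,850.04 → $0.00
Total interest: $215.00 + $144.00 + $70.00 = $429.00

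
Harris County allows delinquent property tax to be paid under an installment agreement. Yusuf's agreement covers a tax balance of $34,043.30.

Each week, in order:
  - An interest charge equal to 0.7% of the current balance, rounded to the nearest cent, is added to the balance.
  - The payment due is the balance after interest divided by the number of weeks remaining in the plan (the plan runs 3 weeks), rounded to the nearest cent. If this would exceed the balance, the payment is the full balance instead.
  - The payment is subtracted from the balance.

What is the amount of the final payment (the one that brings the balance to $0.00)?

Week 1: $34,043.30 +$238.30 interest = $34,281.60; pay $11,427.20 → $22,854.40
Week 2: $22,854.40 +$159.98 interest = $23,014.38; pay $11,507.19 → $11,507.19
Week 3: $11,507.19 +$80.55 interest = $11,587.74; pay $11,587.74 → $0.00

$11,587.74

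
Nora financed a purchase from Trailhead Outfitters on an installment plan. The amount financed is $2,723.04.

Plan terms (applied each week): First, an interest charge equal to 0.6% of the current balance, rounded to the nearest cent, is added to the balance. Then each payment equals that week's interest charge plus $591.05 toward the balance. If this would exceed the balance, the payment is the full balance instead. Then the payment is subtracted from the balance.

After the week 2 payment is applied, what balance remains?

# | Opening | Interest | Payment | End bal
1 | $2,723.04 | $16.34 | $607.39 | $2,131.99
2 | $2,131.99 | $12.79 | $603.84 | $1,540.94

$1,540.94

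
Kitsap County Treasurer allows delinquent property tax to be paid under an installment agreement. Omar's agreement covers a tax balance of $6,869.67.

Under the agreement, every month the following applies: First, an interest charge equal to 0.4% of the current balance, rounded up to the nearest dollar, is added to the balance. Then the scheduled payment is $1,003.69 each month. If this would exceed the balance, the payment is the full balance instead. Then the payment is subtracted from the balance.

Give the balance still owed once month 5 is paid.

Month 1: $6,869.67 +$28.00 interest = $6,897.67; pay $1,003.69 → $5,893.98
Month 2: $5,893.98 +$24.00 interest = $5,917.98; pay $1,003.69 → $4,914.29
Month 3: $4,914.29 +$20.00 interest = $4,934.29; pay $1,003.69 → $3,930.60
Month 4: $3,930.60 +$16.00 interest = $3,946.60; pay $1,003.69 → $2,942.91
Month 5: $2,942.91 +$12.00 interest = $2,954.91; pay $1,003.69 → $1,951.22

$1,951.22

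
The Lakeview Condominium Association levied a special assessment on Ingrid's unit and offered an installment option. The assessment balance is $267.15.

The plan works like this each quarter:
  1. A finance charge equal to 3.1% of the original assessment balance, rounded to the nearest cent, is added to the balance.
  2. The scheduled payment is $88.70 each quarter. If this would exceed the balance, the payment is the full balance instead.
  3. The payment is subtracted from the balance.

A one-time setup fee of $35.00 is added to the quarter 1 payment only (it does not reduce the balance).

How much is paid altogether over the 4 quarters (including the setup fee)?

Quarter 1: $267.15 +$8.28 interest = $275.43; pay $88.70 (+ $35.00 fee) → $186.73
Quarter 2: $186.73 +$8.28 interest = $195.01; pay $88.70 → $106.31
Quarter 3: $106.31 +$8.28 interest = $114.59; pay $88.70 → $25.89
Quarter 4: $25.89 +$8.28 interest = $34.17; pay $34.17 → $0.00
Total paid: $335.27

$335.27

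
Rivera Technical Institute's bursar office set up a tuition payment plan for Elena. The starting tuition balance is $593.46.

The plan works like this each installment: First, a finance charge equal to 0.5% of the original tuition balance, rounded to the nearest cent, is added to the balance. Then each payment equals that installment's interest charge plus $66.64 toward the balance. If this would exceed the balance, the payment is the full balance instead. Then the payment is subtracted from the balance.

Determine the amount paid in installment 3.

$69.61

Installment 1: $593.46 +$2.97 interest = $596.43; pay $69.61 → $526.82
Installment 2: $526.82 +$2.97 interest = $529.79; pay $69.61 → $460.18
Installment 3: $460.18 +$2.97 interest = $463.15; pay $69.61 → $393.54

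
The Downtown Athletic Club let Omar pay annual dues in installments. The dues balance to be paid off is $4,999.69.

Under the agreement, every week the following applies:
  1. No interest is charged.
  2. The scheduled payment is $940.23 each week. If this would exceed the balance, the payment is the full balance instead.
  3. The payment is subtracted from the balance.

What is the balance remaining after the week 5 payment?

Week 1: opening $4,999.69; payment $940.23; balance $4,059.46
Week 2: opening $4,059.46; payment $940.23; balance $3,119.23
Week 3: opening $3,119.23; payment $940.23; balance $2,179.00
Week 4: opening $2,179.00; payment $940.23; balance $1,238.77
Week 5: opening $1,238.77; payment $940.23; balance $298.54

$298.54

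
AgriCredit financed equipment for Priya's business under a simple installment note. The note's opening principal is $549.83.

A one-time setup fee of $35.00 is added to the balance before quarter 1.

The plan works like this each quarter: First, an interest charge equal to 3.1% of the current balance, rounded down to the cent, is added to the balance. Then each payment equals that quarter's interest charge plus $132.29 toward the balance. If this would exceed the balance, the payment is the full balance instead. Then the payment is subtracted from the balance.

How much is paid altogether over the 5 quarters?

$634.43

# | Opening | Interest | Payment | End bal
1 | $584.83 | $18.12 | $150.41 | $452.54
2 | $452.54 | $14.02 | $146.31 | $320.25
3 | $320.25 | $9.92 | $142.21 | $187.96
4 | $187.96 | $5.82 | $138.11 | $55.67
5 | $55.67 | $1.72 | $57.39 | $0.00
Total paid: $634.43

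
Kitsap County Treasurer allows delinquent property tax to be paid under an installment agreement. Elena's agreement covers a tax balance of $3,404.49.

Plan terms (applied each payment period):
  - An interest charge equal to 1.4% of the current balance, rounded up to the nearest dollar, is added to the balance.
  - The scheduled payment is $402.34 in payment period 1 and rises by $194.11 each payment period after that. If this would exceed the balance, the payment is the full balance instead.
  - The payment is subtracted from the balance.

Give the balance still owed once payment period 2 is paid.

$2,496.70

Payment period 1: opening $3,404.49; interest $48.00 → $3,452.49; payment $402.34; balance $3,050.15
Payment period 2: opening $3,050.15; interest $43.00 → $3,093.15; payment $596.45; balance $2,496.70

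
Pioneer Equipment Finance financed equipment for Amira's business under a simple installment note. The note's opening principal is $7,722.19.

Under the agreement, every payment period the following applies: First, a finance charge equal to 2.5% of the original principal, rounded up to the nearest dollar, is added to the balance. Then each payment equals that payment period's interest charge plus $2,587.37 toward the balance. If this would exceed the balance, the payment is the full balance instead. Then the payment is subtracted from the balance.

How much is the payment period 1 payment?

# | Opening | Interest | Payment | End bal
1 | $7,722.19 | $194.00 | $2,781.37 | $5,134.82

$2,781.37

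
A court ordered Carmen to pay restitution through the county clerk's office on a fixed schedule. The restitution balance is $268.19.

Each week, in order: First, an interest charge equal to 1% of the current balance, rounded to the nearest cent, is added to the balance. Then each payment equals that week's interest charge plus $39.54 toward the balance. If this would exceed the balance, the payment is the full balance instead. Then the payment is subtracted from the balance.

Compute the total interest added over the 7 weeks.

$10.47

Week 1: opening $268.19; interest $2.68 → $270.87; payment $42.22; balance $228.65
Week 2: opening $228.65; interest $2.29 → $230.94; payment $41.83; balance $189.11
Week 3: opening $189.11; interest $1.89 → $191.00; payment $41.43; balance $149.57
Week 4: opening $149.57; interest $1.50 → $151.07; payment $41.04; balance $110.03
Week 5: opening $110.03; interest $1.10 → $111.13; payment $40.64; balance $70.49
Week 6: opening $70.49; interest $0.70 → $71.19; payment $40.24; balance $30.95
Week 7: opening $30.95; interest $0.31 → $31.26; payment $31.26; balance $0.00
Total interest: $2.68 + $2.29 + $1.89 + $1.50 + $1.10 + $0.70 + $0.31 = $10.47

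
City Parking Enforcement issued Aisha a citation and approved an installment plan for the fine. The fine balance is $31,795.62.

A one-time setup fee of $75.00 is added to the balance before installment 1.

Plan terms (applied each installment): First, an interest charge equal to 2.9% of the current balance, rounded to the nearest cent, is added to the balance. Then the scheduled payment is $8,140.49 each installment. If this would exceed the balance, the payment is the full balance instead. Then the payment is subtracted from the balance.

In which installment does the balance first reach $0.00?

5

Installment 1: opening $31,870.62; interest $924.25 → $32,794.87; payment $8,140.49; balance $24,654.38
Installment 2: opening $24,654.38; interest $714.98 → $25,369.36; payment $8,140.49; balance $17,228.87
Installment 3: opening $17,228.87; interest $499.64 → $17,728.51; payment $8,140.49; balance $9,588.02
Installment 4: opening $9,588.02; interest $278.05 → $9,866.07; payment $8,140.49; balance $1,725.58
Installment 5: opening $1,725.58; interest $50.04 → $1,775.62; payment $1,775.62; balance $0.00
Balance reaches $0.00 in installment 5.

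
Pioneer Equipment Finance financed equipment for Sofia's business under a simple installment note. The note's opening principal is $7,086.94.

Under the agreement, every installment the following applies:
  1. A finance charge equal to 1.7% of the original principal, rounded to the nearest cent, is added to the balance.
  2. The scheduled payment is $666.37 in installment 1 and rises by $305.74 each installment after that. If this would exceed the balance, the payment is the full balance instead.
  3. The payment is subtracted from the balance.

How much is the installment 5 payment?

# | Opening | Interest | Payment | End bal
1 | $7,086.94 | $120.48 | $666.37 | $6,541.05
2 | $6,541.05 | $120.48 | $972.11 | $5,689.42
3 | $5,689.42 | $120.48 | $1,277.85 | $4,532.05
4 | $4,532.05 | $120.48 | $1,583.59 | $3,068.94
5 | $3,068.94 | $120.48 | $1,889.33 | $1,300.09

$1,889.33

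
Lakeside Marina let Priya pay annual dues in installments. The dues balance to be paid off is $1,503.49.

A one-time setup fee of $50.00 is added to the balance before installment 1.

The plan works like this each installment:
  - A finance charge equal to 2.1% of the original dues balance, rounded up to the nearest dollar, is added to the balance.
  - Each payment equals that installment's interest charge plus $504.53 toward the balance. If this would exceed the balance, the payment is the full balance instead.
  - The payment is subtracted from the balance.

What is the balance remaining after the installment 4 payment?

Installment 1: opening $1,553.49; interest $32.00 → $1,585.49; payment $536.53; balance $1,048.96
Installment 2: opening $1,048.96; interest $32.00 → $1,080.96; payment $536.53; balance $544.43
Installment 3: opening $544.43; interest $32.00 → $576.43; payment $536.53; balance $39.90
Installment 4: opening $39.90; interest $32.00 → $71.90; payment $71.90; balance $0.00

$0.00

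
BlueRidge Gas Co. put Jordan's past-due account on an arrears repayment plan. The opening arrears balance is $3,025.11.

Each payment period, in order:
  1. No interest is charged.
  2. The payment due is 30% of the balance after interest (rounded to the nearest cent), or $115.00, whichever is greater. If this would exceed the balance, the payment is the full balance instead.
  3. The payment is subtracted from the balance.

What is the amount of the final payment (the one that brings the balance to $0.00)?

Payment period 1: opening $3,025.11; payment $907.53; balance $2,117.58
Payment period 2: opening $2,117.58; payment $635.27; balance $1,482.31
Payment period 3: opening $1,482.31; payment $444.69; balance $1,037.62
Payment period 4: opening $1,037.62; payment $311.29; balance $726.33
Payment period 5: opening $726.33; payment $217.90; balance $508.43
Payment period 6: opening $508.43; payment $152.53; balance $355.90
Payment period 7: opening $355.90; payment $115.00; balance $240.90
Payment period 8: opening $240.90; payment $115.00; balance $125.90
Payment period 9: opening $125.90; payment $115.00; balance $10.90
Payment period 10: opening $10.90; payment $10.90; balance $0.00

$10.90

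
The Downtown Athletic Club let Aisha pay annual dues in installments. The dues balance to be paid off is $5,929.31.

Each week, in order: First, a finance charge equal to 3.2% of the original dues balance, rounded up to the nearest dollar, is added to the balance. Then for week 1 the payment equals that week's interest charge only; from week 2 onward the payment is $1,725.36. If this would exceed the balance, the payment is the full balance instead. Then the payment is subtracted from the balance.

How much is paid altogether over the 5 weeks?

$6,879.31

# | Opening | Interest | Payment | End bal
1 | $5,929.31 | $190.00 | $190.00 | $5,929.31
2 | $5,929.31 | $190.00 | $1,725.36 | $4,393.95
3 | $4,393.95 | $190.00 | $1,725.36 | $2,858.59
4 | $2,858.59 | $190.00 | $1,725.36 | $1,323.23
5 | $1,323.23 | $190.00 | $1,513.23 | $0.00
Total paid: $6,879.31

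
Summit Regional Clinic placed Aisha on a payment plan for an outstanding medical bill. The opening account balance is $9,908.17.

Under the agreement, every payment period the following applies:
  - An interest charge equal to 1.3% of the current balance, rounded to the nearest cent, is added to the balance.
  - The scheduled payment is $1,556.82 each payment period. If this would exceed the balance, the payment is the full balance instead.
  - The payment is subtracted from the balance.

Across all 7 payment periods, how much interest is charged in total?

$503.25

Payment period 1: opening $9,908.17; interest $128.81 → $10,036.98; payment $1,556.82; balance $8,480.16
Payment period 2: opening $8,480.16; interest $110.24 → $8,590.40; payment $1,556.82; balance $7,033.58
Payment period 3: opening $7,033.58; interest $91.44 → $7,125.02; payment $1,556.82; balance $5,568.20
Payment period 4: opening $5,568.20; interest $72.39 → $5,640.59; payment $1,556.82; balance $4,083.77
Payment period 5: opening $4,083.77; interest $53.09 → $4,136.86; payment $1,556.82; balance $2,580.04
Payment period 6: opening $2,580.04; interest $33.54 → $2,613.58; payment $1,556.82; balance $1,056.76
Payment period 7: opening $1,056.76; interest $13.74 → $1,070.50; payment $1,070.50; balance $0.00
Total interest: $128.81 + $110.24 + $91.44 + $72.39 + $53.09 + $33.54 + $13.74 = $503.25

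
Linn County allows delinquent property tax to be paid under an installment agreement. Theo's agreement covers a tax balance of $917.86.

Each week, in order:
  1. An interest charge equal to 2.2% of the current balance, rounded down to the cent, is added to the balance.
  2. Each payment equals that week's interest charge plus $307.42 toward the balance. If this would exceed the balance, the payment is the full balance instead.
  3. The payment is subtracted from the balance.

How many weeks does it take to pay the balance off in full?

Week 1: opening $917.86; interest $20.19 → $938.05; payment $327.61; balance $610.44
Week 2: opening $610.44; interest $13.42 → $623.86; payment $320.84; balance $303.02
Week 3: opening $303.02; interest $6.66 → $309.68; payment $309.68; balance $0.00
Balance reaches $0.00 in week 3.

3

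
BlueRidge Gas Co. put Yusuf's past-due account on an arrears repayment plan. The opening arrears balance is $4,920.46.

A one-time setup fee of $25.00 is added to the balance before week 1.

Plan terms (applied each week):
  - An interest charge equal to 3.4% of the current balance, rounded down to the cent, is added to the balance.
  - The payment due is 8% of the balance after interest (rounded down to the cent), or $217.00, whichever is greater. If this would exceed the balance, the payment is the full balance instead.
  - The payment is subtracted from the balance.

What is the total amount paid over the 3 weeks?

$1,168.42

Week 1: opening $4,945.46; interest $168.14 → $5,113.60; payment $409.08; balance $4,704.52
Week 2: opening $4,704.52; interest $159.95 → $4,864.47; payment $389.15; balance $4,475.32
Week 3: opening $4,475.32; interest $152.16 → $4,627.48; payment $370.19; balance $4,257.29
Total paid: $1,168.42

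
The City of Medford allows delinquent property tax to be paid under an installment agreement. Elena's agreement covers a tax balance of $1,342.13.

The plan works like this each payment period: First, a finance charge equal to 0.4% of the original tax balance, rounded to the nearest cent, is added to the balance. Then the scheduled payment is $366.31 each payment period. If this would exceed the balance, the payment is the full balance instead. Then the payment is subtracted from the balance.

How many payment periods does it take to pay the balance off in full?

Payment period 1: $1,342.13 +$5.37 interest = $1,347.50; pay $366.31 → $981.19
Payment period 2: $981.19 +$5.37 interest = $986.56; pay $366.31 → $620.25
Payment period 3: $620.25 +$5.37 interest = $625.62; pay $366.31 → $259.31
Payment period 4: $259.31 +$5.37 interest = $264.68; pay $264.68 → $0.00
Balance reaches $0.00 in payment period 4.

4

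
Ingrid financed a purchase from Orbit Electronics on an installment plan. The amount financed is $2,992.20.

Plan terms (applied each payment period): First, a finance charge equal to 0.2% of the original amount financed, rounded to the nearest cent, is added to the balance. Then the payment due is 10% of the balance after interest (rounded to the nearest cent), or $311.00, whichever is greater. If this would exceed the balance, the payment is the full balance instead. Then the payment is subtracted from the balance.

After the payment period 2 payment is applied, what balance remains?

$2,382.16

Payment period 1: opening $2,992.20; interest $5.98 → $2,998.18; payment $311.00; balance $2,687.18
Payment period 2: opening $2,687.18; interest $5.98 → $2,693.16; payment $311.00; balance $2,382.16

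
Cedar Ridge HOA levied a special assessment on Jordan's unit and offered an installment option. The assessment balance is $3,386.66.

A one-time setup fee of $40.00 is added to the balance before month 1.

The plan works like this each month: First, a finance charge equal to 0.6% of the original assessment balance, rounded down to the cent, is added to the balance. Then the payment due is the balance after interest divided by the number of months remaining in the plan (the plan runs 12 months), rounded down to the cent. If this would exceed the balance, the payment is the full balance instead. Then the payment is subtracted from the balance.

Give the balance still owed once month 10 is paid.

Month 1: $3,426.66 +$20.31 interest = $3,446.97; pay $287.24 → $3,159.73
Month 2: $3,159.73 +$20.31 interest = $3,180.04; pay $289.09 → $2,890.95
Month 3: $2,890.95 +$20.31 interest = $2,911.26; pay $291.12 → $2,620.14
Month 4: $2,620.14 +$20.31 interest = $2,640.45; pay $293.38 → $2,347.07
Month 5: $2,347.07 +$20.31 interest = $2,367.38; pay $295.92 → $2,071.46
Month 6: $2,071.46 +$20.31 interest = $2,091.77; pay $298.82 → $1,792.95
Month 7: $1,792.95 +$20.31 interest = $1,813.26; pay $302.21 → $1,511.05
Month 8: $1,511.05 +$20.31 interest = $1,531.36; pay $306.27 → $1,225.09
Month 9: $1,225.09 +$20.31 interest = $1,245.40; pay $311.35 → $934.05
Month 10: $934.05 +$20.31 interest = $954.36; pay $318.12 → $636.24

$636.24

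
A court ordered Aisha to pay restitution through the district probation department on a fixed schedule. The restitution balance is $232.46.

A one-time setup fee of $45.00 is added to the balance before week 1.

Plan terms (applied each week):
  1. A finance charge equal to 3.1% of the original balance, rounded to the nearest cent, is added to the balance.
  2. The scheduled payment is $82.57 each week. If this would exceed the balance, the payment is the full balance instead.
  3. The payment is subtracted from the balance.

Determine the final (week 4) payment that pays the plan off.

$58.59

# | Opening | Interest | Payment | End bal
1 | $277.46 | $7.21 | $82.57 | $202.10
2 | $202.10 | $7.21 | $82.57 | $126.74
3 | $126.74 | $7.21 | $82.57 | $51.38
4 | $51.38 | $7.21 | $58.59 | $0.00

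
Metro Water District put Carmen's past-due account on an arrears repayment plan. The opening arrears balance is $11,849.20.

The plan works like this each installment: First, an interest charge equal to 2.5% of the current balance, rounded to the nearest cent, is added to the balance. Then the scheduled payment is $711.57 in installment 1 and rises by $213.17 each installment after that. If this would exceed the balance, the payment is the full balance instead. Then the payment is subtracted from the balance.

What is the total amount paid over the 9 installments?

Installment 1: $11,849.20 +$296.23 interest = $12,145.43; pay $711.57 → $11,433.86
Installment 2: $11,433.86 +$285.85 interest = $11,719.71; pay $924.74 → $10,794.97
Installment 3: $10,794.97 +$269.87 interest = $11,064.84; pay $1,137.91 → $9,926.93
Installment 4: $9,926.93 +$248.17 interest = $10,175.10; pay $1,351.08 → $8,824.02
Installment 5: $8,824.02 +$220.60 interest = $9,044.62; pay $1,564.25 → $7,480.37
Installment 6: $7,480.37 +$187.01 interest = $7,667.38; pay $1,777.42 → $5,889.96
Installment 7: $5,889.96 +$147.25 interest = $6,037.21; pay $1,990.59 → $4,046.62
Installment 8: $4,046.62 +$101.17 interest = $4,147.79; pay $2,203.76 → $1,944.03
Installment 9: $1,944.03 +$48.60 interest = $1,992.63; pay $1,992.63 → $0.00
Total paid: $13,653.95

$13,653.95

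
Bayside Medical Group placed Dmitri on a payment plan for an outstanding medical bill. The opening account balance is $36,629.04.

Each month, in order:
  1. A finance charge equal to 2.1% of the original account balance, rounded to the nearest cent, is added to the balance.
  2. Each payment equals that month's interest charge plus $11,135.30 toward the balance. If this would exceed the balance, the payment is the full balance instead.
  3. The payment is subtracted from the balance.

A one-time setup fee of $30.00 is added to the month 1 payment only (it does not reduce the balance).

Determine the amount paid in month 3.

$11,904.51

Month 1: $36,629.04 +$769.21 interest = $37,398.25; pay $11,904.51 (+ $30.00 fee) → $25,493.74
Month 2: $25,493.74 +$769.21 interest = $26,262.95; pay $11,904.51 → $14,358.44
Month 3: $14,358.44 +$769.21 interest = $15,127.65; pay $11,904.51 → $3,223.14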